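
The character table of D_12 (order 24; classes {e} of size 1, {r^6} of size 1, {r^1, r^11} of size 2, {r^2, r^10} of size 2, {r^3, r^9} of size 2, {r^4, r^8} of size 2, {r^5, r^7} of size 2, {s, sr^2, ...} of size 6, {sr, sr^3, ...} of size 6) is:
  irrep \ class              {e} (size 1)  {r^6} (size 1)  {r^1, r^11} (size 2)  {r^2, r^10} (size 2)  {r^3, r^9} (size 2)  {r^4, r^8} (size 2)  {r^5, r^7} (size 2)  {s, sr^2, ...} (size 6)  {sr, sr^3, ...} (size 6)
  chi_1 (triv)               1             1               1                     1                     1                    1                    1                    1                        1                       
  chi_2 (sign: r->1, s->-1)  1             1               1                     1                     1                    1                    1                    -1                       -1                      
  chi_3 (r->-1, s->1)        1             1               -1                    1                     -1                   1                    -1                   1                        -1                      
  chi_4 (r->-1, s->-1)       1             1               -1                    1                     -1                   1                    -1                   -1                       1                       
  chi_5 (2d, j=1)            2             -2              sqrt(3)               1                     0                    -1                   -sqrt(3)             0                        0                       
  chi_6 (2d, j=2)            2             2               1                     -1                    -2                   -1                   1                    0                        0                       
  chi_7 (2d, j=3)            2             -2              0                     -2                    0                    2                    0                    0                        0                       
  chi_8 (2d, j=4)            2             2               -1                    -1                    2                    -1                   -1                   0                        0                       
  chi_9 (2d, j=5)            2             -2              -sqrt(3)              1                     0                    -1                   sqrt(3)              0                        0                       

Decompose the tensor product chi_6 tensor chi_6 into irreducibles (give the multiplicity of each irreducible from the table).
chi_6 tensor chi_6 = chi_1 + chi_2 + chi_8 (all other irreducibles have multiplicity 0).

Why: The character of a tensor product is the pointwise product (chi_6 * chi_6)(C) = chi_6(C) * chi_6(C):
  {e}: (2)*(2), {r^6}: (2)*(2), {r^1, r^11}: (1)*(1), {r^2, r^10}: (-1)*(-1), {r^3, r^9}: (-2)*(-2), {r^4, r^8}: (-1)*(-1), {r^5, r^7}: (1)*(1), {s, sr^2, ...}: (0)*(0), {sr, sr^3, ...}: (0)*(0)
so (chi_6 * chi_6) takes values
  {e} -> 4, {r^6} -> 4, {r^1, r^11} -> 1, {r^2, r^10} -> 1, {r^3, r^9} -> 4, {r^4, r^8} -> 1, {r^5, r^7} -> 1, {s, sr^2, ...} -> 0, {sr, sr^3, ...} -> 0.
Now take the inner product of this character with each irreducible chi from the table, <chi_6*chi_6, chi> = (1/24) sum_C |C| (chi_6*chi_6)(C) conj(chi(C)):
  <chi_6*chi_6, chi_1> = (1/24)[1*(4)*conj(1) + 1*(4)*conj(1) + 2*(1)*conj(1) + 2*(1)*conj(1) + 2*(4)*conj(1) + 2*(1)*conj(1) + 2*(1)*conj(1) + 6*(0)*conj(1) + 6*(0)*conj(1)]
      = (1/24)[(4) + (4) + (2) + (2) + (8) + (2) + (2) + (0) + (0)] = 24/24 = 1
  <chi_6*chi_6, chi_2> = (1/24)[1*(4)*conj(1) + 1*(4)*conj(1) + 2*(1)*conj(1) + 2*(1)*conj(1) + 2*(4)*conj(1) + 2*(1)*conj(1) + 2*(1)*conj(1) + 6*(0)*conj(-1) + 6*(0)*conj(-1)]
      = (1/24)[(4) + (4) + (2) + (2) + (8) + (2) + (2) + (0) + (0)] = 24/24 = 1
  <chi_6*chi_6, chi_3> = (1/24)[1*(4)*conj(1) + 1*(4)*conj(1) + 2*(1)*conj(-1) + 2*(1)*conj(1) + 2*(4)*conj(-1) + 2*(1)*conj(1) + 2*(1)*conj(-1) + 6*(0)*conj(1) + 6*(0)*conj(-1)]
      = (1/24)[(4) + (4) + (-2) + (2) + (-8) + (2) + (-2) + (0) + (0)] = 0/24 = 0
  <chi_6*chi_6, chi_4> = (1/24)[1*(4)*conj(1) + 1*(4)*conj(1) + 2*(1)*conj(-1) + 2*(1)*conj(1) + 2*(4)*conj(-1) + 2*(1)*conj(1) + 2*(1)*conj(-1) + 6*(0)*conj(-1) + 6*(0)*conj(1)]
      = (1/24)[(4) + (4) + (-2) + (2) + (-8) + (2) + (-2) + (0) + (0)] = 0/24 = 0
  <chi_6*chi_6, chi_5> = (1/24)[1*(4)*conj(2) + 1*(4)*conj(-2) + 2*(1)*conj(sqrt(3)) + 2*(1)*conj(1) + 2*(4)*conj(0) + 2*(1)*conj(-1) + 2*(1)*conj(-sqrt(3)) + 6*(0)*conj(0) + 6*(0)*conj(0)]
      = (1/24)[(8) + (-8) + (2*sqrt(3)) + (2) + (0) + (-2) + (-2*sqrt(3)) + (0) + (0)] = 0/24 = 0
  <chi_6*chi_6, chi_6> = (1/24)[1*(4)*conj(2) + 1*(4)*conj(2) + 2*(1)*conj(1) + 2*(1)*conj(-1) + 2*(4)*conj(-2) + 2*(1)*conj(-1) + 2*(1)*conj(1) + 6*(0)*conj(0) + 6*(0)*conj(0)]
      = (1/24)[(8) + (8) + (2) + (-2) + (-16) + (-2) + (2) + (0) + (0)] = 0/24 = 0
  <chi_6*chi_6, chi_7> = (1/24)[1*(4)*conj(2) + 1*(4)*conj(-2) + 2*(1)*conj(0) + 2*(1)*conj(-2) + 2*(4)*conj(0) + 2*(1)*conj(2) + 2*(1)*conj(0) + 6*(0)*conj(0) + 6*(0)*conj(0)]
      = (1/24)[(8) + (-8) + (0) + (-4) + (0) + (4) + (0) + (0) + (0)] = 0/24 = 0
  <chi_6*chi_6, chi_8> = (1/24)[1*(4)*conj(2) + 1*(4)*conj(2) + 2*(1)*conj(-1) + 2*(1)*conj(-1) + 2*(4)*conj(2) + 2*(1)*conj(-1) + 2*(1)*conj(-1) + 6*(0)*conj(0) + 6*(0)*conj(0)]
      = (1/24)[(8) + (8) + (-2) + (-2) + (16) + (-2) + (-2) + (0) + (0)] = 24/24 = 1
  <chi_6*chi_6, chi_9> = (1/24)[1*(4)*conj(2) + 1*(4)*conj(-2) + 2*(1)*conj(-sqrt(3)) + 2*(1)*conj(1) + 2*(4)*conj(0) + 2*(1)*conj(-1) + 2*(1)*conj(sqrt(3)) + 6*(0)*conj(0) + 6*(0)*conj(0)]
      = (1/24)[(8) + (-8) + (-2*sqrt(3)) + (2) + (0) + (-2) + (2*sqrt(3)) + (0) + (0)] = 0/24 = 0
Hence the multiplicities are chi_1: 1, chi_2: 1, chi_8: 1. Dimension check: dim(chi_6)*dim(chi_6) = 2*2 = 4 and sum (mult * dim) = 1*1 + 1*1 + 1*2 = 4.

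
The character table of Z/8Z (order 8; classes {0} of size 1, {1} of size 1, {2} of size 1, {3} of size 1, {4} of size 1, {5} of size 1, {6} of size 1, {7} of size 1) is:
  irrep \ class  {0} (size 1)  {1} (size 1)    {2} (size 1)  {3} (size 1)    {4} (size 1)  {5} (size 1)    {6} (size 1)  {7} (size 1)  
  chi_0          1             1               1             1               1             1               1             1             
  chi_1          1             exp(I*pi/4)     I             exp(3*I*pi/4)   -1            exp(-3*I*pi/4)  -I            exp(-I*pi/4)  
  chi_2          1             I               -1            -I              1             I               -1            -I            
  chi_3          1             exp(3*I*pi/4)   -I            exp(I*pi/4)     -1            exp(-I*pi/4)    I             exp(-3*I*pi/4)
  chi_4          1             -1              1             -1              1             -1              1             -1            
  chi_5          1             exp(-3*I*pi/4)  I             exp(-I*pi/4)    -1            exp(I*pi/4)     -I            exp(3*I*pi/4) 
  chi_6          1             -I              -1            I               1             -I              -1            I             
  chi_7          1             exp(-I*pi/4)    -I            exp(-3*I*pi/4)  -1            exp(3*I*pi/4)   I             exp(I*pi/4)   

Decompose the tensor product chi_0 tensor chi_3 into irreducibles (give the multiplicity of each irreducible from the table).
chi_0 tensor chi_3 = chi_3 (all other irreducibles have multiplicity 0).

Argument: The character of a tensor product is the pointwise product (chi_0 * chi_3)(C) = chi_0(C) * chi_3(C):
  {0}: (1)*(1), {1}: (1)*(exp(3*I*pi/4)), {2}: (1)*(-I), {3}: (1)*(exp(I*pi/4)), {4}: (1)*(-1), {5}: (1)*(exp(-I*pi/4)), {6}: (1)*(I), {7}: (1)*(exp(-3*I*pi/4))
so (chi_0 * chi_3) takes values
  {0} -> 1, {1} -> exp(3*I*pi/4), {2} -> -I, {3} -> exp(I*pi/4), {4} -> -1, {5} -> exp(-I*pi/4), {6} -> I, {7} -> exp(-3*I*pi/4).
Now take the inner product of this character with each irreducible chi from the table, <chi_0*chi_3, chi> = (1/8) sum_C |C| (chi_0*chi_3)(C) conj(chi(C)):
  <chi_0*chi_3, chi_0> = (1/8)[1*(1)*conj(1) + 1*(exp(3*I*pi/4))*conj(1) + 1*(-I)*conj(1) + 1*(exp(I*pi/4))*conj(1) + 1*(-1)*conj(1) + 1*(exp(-I*pi/4))*conj(1) + 1*(I)*conj(1) + 1*(exp(-3*I*pi/4))*conj(1)]
      = (1/8)[(1) + (exp(3*I*pi/4)) + (-I) + (exp(I*pi/4)) + (-1) + (exp(-I*pi/4)) + (I) + (exp(-3*I*pi/4))] = 0/8 = 0
  <chi_0*chi_3, chi_1> = (1/8)[1*(1)*conj(1) + 1*(exp(3*I*pi/4))*conj(exp(I*pi/4)) + 1*(-I)*conj(I) + 1*(exp(I*pi/4))*conj(exp(3*I*pi/4)) + 1*(-1)*conj(-1) + 1*(exp(-I*pi/4))*conj(exp(-3*I*pi/4)) + 1*(I)*conj(-I) + 1*(exp(-3*I*pi/4))*conj(exp(-I*pi/4))]
      = (1/8)[(1) + (I) + (-1) + (-I) + (1) + (I) + (-1) + (-I)] = 0/8 = 0
  <chi_0*chi_3, chi_2> = (1/8)[1*(1)*conj(1) + 1*(exp(3*I*pi/4))*conj(I) + 1*(-I)*conj(-1) + 1*(exp(I*pi/4))*conj(-I) + 1*(-1)*conj(1) + 1*(exp(-I*pi/4))*conj(I) + 1*(I)*conj(-1) + 1*(exp(-3*I*pi/4))*conj(-I)]
      = (1/8)[(1) + (-exp(-3*I*pi/4)) + (I) + (exp(3*I*pi/4)) + (-1) + (-exp(I*pi/4)) + (-I) + (exp(-I*pi/4))] = 0/8 = 0
  <chi_0*chi_3, chi_3> = (1/8)[1*(1)*conj(1) + 1*(exp(3*I*pi/4))*conj(exp(3*I*pi/4)) + 1*(-I)*conj(-I) + 1*(exp(I*pi/4))*conj(exp(I*pi/4)) + 1*(-1)*conj(-1) + 1*(exp(-I*pi/4))*conj(exp(-I*pi/4)) + 1*(I)*conj(I) + 1*(exp(-3*I*pi/4))*conj(exp(-3*I*pi/4))]
      = (1/8)[(1) + (1) + (1) + (1) + (1) + (1) + (1) + (1)] = 8/8 = 1
  <chi_0*chi_3, chi_4> = (1/8)[1*(1)*conj(1) + 1*(exp(3*I*pi/4))*conj(-1) + 1*(-I)*conj(1) + 1*(exp(I*pi/4))*conj(-1) + 1*(-1)*conj(1) + 1*(exp(-I*pi/4))*conj(-1) + 1*(I)*conj(1) + 1*(exp(-3*I*pi/4))*conj(-1)]
      = (1/8)[(1) + (-exp(3*I*pi/4)) + (-I) + (-exp(I*pi/4)) + (-1) + (-exp(-I*pi/4)) + (I) + (-exp(-3*I*pi/4))] = 0/8 = 0
  <chi_0*chi_3, chi_5> = (1/8)[1*(1)*conj(1) + 1*(exp(3*I*pi/4))*conj(exp(-3*I*pi/4)) + 1*(-I)*conj(I) + 1*(exp(I*pi/4))*conj(exp(-I*pi/4)) + 1*(-1)*conj(-1) + 1*(exp(-I*pi/4))*conj(exp(I*pi/4)) + 1*(I)*conj(-I) + 1*(exp(-3*I*pi/4))*conj(exp(3*I*pi/4))]
      = (1/8)[(1) + (-I) + (-1) + (I) + (1) + (-I) + (-1) + (I)] = 0/8 = 0
  <chi_0*chi_3, chi_6> = (1/8)[1*(1)*conj(1) + 1*(exp(3*I*pi/4))*conj(-I) + 1*(-I)*conj(-1) + 1*(exp(I*pi/4))*conj(I) + 1*(-1)*conj(1) + 1*(exp(-I*pi/4))*conj(-I) + 1*(I)*conj(-1) + 1*(exp(-3*I*pi/4))*conj(I)]
      = (1/8)[(1) + (exp(-3*I*pi/4)) + (I) + (-exp(3*I*pi/4)) + (-1) + (exp(I*pi/4)) + (-I) + (-exp(-I*pi/4))] = 0/8 = 0
  <chi_0*chi_3, chi_7> = (1/8)[1*(1)*conj(1) + 1*(exp(3*I*pi/4))*conj(exp(-I*pi/4)) + 1*(-I)*conj(-I) + 1*(exp(I*pi/4))*conj(exp(-3*I*pi/4)) + 1*(-1)*conj(-1) + 1*(exp(-I*pi/4))*conj(exp(3*I*pi/4)) + 1*(I)*conj(I) + 1*(exp(-3*I*pi/4))*conj(exp(I*pi/4))]
      = (1/8)[(1) + (-1) + (1) + (-1) + (1) + (-1) + (1) + (-1)] = 0/8 = 0
(Exp terms are combined using exp(i*s)*conj(exp(i*t)) = exp(i*(s-t)), and sums of them are collapsed using the identity that for every m > 1 the m distinct m-th roots of unity sum to 0, e.g. 1 + exp(2*I*pi/3) + exp(-2*I*pi/3) = 0.)
Hence the multiplicities are chi_3: 1. Dimension check: dim(chi_0)*dim(chi_3) = 1*1 = 1 and sum (mult * dim) = 1*1 = 1.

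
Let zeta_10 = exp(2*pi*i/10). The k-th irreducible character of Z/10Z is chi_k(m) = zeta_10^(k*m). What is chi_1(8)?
chi_1(8) = zeta_10^8 = exp(-2*I*pi/5)

Reasoning: chi_1(8) = zeta_10^(1*8) = zeta_10^8. Since zeta_10^10 = 1, this equals zeta_10^8 = exp(2*pi*i*8/10) = exp(-2*I*pi/5).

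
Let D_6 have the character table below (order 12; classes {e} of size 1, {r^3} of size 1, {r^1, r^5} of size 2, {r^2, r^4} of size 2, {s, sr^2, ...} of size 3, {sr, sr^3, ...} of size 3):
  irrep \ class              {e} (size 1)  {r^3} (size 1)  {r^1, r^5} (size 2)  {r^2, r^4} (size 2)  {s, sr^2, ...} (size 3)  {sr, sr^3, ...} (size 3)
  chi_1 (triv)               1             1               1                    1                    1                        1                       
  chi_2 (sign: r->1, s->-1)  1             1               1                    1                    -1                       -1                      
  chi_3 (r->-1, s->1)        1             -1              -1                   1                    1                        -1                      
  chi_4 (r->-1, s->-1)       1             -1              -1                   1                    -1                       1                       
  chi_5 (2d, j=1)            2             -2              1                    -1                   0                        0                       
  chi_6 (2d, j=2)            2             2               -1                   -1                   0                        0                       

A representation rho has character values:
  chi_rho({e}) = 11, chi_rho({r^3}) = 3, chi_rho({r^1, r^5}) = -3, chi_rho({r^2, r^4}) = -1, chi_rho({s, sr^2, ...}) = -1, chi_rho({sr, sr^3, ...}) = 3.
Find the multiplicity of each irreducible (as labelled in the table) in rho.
Multiplicities: chi_1: 1, chi_2: 0, chi_3: 0, chi_4: 2, chi_5: 1, chi_6: 3.

Solution. Use <chi_rho, chi> = (1/|G|) sum_C |C| * chi_rho(C) * conj(chi(C)) with |G| = 12 for each irreducible chi in the table:
  <chi_rho, chi_1> = (1/12)[1*(11)*conj(1) + 1*(3)*conj(1) + 2*(-3)*conj(1) + 2*(-1)*conj(1) + 3*(-1)*conj(1) + 3*(3)*conj(1)]
      = (1/12)[(11) + (3) + (-6) + (-2) + (-3) + (9)] = 12/12 = 1
  <chi_rho, chi_2> = (1/12)[1*(11)*conj(1) + 1*(3)*conj(1) + 2*(-3)*conj(1) + 2*(-1)*conj(1) + 3*(-1)*conj(-1) + 3*(3)*conj(-1)]
      = (1/12)[(11) + (3) + (-6) + (-2) + (3) + (-9)] = 0/12 = 0
  <chi_rho, chi_3> = (1/12)[1*(11)*conj(1) + 1*(3)*conj(-1) + 2*(-3)*conj(-1) + 2*(-1)*conj(1) + 3*(-1)*conj(1) + 3*(3)*conj(-1)]
      = (1/12)[(11) + (-3) + (6) + (-2) + (-3) + (-9)] = 0/12 = 0
  <chi_rho, chi_4> = (1/12)[1*(11)*conj(1) + 1*(3)*conj(-1) + 2*(-3)*conj(-1) + 2*(-1)*conj(1) + 3*(-1)*conj(-1) + 3*(3)*conj(1)]
      = (1/12)[(11) + (-3) + (6) + (-2) + (3) + (9)] = 24/12 = 2
  <chi_rho, chi_5> = (1/12)[1*(11)*conj(2) + 1*(3)*conj(-2) + 2*(-3)*conj(1) + 2*(-1)*conj(-1) + 3*(-1)*conj(0) + 3*(3)*conj(0)]
      = (1/12)[(22) + (-6) + (-6) + (2) + (0) + (0)] = 12/12 = 1
  <chi_rho, chi_6> = (1/12)[1*(11)*conj(2) + 1*(3)*conj(2) + 2*(-3)*conj(-1) + 2*(-1)*conj(-1) + 3*(-1)*conj(0) + 3*(3)*conj(0)]
      = (1/12)[(22) + (6) + (6) + (2) + (0) + (0)] = 36/12 = 3
Dimension check: dim(rho) = sum (mult * dim) = 1*1 + 0*1 + 0*1 + 2*1 + 1*2 + 3*2 = 11 = chi_rho(e) = 11.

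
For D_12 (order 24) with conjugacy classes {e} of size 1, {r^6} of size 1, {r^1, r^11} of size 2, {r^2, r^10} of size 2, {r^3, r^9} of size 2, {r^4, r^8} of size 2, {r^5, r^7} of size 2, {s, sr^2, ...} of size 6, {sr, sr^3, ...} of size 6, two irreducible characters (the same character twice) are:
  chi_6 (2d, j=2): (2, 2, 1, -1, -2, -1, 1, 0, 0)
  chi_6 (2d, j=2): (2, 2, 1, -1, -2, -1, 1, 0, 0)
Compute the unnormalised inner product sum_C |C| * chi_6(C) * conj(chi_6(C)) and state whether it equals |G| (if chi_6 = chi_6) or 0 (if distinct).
Sum = 24 = |G| = 24; so <chi_6, chi_6> = 1 (norm-1 confirms irreducibility).

Justification: Compute term by term over conjugacy classes (|C| * chi_6(C) * conj(chi_6(C))):
  1*(2)*conj(2) + 1*(2)*conj(2) + 2*(1)*conj(1) + 2*(-1)*conj(-1) + 2*(-2)*conj(-2) + 2*(-1)*conj(-1) + 2*(1)*conj(1) + 6*(0)*conj(0) + 6*(0)*conj(0)
  = (4) + (4) + (2) + (2) + (8) + (2) + (2) + (0) + (0)
  = 24.
Dividing by |G| = 24 gives 24/24 = 1, matching the row-orthogonality relation <chi_6, chi_6> = [chi_6 = chi_6].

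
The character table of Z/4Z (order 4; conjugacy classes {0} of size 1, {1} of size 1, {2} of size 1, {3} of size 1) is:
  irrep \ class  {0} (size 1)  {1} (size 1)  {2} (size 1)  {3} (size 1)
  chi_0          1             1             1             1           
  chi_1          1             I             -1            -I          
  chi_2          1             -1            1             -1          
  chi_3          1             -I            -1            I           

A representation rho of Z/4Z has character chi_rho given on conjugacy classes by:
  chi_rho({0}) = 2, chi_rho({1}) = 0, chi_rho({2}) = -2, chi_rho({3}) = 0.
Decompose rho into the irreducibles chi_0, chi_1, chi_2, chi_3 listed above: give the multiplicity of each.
Multiplicities: chi_0: 0, chi_1: 1, chi_2: 0, chi_3: 1.

Argument: Use <chi_rho, chi> = (1/|G|) sum_C |C| * chi_rho(C) * conj(chi(C)) with |G| = 4 for each irreducible chi in the table:
  <chi_rho, chi_0> = (1/4)[1*(2)*conj(1) + 1*(0)*conj(1) + 1*(-2)*conj(1) + 1*(0)*conj(1)]
      = (1/4)[(2) + (0) + (-2) + (0)] = 0/4 = 0
  <chi_rho, chi_1> = (1/4)[1*(2)*conj(1) + 1*(0)*conj(I) + 1*(-2)*conj(-1) + 1*(0)*conj(-I)]
      = (1/4)[(2) + (0) + (2) + (0)] = 4/4 = 1
  <chi_rho, chi_2> = (1/4)[1*(2)*conj(1) + 1*(0)*conj(-1) + 1*(-2)*conj(1) + 1*(0)*conj(-1)]
      = (1/4)[(2) + (0) + (-2) + (0)] = 0/4 = 0
  <chi_rho, chi_3> = (1/4)[1*(2)*conj(1) + 1*(0)*conj(-I) + 1*(-2)*conj(-1) + 1*(0)*conj(I)]
      = (1/4)[(2) + (0) + (2) + (0)] = 4/4 = 1
(Exp terms are combined using exp(i*s)*conj(exp(i*t)) = exp(i*(s-t)), and sums of them are collapsed using the identity that for every m > 1 the m distinct m-th roots of unity sum to 0, e.g. 1 + exp(2*I*pi/3) + exp(-2*I*pi/3) = 0.)
Dimension check: dim(rho) = sum (mult * dim) = 0*1 + 1*1 + 0*1 + 1*1 = 2 = chi_rho(e) = 2.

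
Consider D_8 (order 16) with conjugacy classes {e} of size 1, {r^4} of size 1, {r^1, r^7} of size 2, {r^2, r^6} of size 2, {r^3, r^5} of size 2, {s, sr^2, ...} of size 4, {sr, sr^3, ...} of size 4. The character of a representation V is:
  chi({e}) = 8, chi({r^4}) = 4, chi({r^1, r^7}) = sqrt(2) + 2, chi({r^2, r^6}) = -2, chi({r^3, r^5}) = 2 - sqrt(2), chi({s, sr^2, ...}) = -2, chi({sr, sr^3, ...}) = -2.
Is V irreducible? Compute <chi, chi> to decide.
Not irreducible (reducible): <chi, chi> = 9 > 1.

<chi, chi> = (1/|G|) sum_C |C| * |chi(C)|^2 = (1/16)[1*|8|^2 + 1*|4|^2 + 2*|sqrt(2) + 2|^2 + 2*|-2|^2 + 2*|2 - sqrt(2)|^2 + 4*|-2|^2 + 4*|-2|^2]
  = (1/16)[(64) + (16) + (8*sqrt(2) + 12) + (8) + (12 - 8*sqrt(2)) + (16) + (16)] = 144/16 = 9.
A character is irreducible iff <chi, chi> = 1, so this representation is reducible.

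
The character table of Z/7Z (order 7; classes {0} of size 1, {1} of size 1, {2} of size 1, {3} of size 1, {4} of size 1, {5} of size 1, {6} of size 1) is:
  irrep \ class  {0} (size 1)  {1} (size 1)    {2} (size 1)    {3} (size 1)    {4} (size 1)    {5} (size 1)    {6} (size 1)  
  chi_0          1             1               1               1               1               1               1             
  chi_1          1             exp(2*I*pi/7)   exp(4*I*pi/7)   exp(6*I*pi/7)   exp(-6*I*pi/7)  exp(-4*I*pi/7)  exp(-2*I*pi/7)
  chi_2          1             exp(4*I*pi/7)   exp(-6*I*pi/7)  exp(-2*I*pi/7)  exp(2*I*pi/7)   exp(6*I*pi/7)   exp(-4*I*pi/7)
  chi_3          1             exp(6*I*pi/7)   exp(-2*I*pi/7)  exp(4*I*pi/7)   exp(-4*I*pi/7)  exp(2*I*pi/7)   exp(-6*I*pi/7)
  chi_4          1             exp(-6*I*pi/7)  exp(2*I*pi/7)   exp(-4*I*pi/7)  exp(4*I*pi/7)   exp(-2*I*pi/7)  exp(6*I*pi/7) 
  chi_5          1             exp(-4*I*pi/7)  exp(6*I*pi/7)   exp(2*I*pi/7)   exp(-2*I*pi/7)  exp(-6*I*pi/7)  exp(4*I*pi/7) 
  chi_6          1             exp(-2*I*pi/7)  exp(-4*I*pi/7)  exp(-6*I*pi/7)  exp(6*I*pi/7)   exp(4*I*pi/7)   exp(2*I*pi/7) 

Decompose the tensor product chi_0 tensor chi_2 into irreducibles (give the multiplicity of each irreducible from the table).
chi_0 tensor chi_2 = chi_2 (all other irreducibles have multiplicity 0).

Working: The character of a tensor product is the pointwise product (chi_0 * chi_2)(C) = chi_0(C) * chi_2(C):
  {0}: (1)*(1), {1}: (1)*(exp(4*I*pi/7)), {2}: (1)*(exp(-6*I*pi/7)), {3}: (1)*(exp(-2*I*pi/7)), {4}: (1)*(exp(2*I*pi/7)), {5}: (1)*(exp(6*I*pi/7)), {6}: (1)*(exp(-4*I*pi/7))
so (chi_0 * chi_2) takes values
  {0} -> 1, {1} -> exp(4*I*pi/7), {2} -> exp(-6*I*pi/7), {3} -> exp(-2*I*pi/7), {4} -> exp(2*I*pi/7), {5} -> exp(6*I*pi/7), {6} -> exp(-4*I*pi/7).
Now take the inner product of this character with each irreducible chi from the table, <chi_0*chi_2, chi> = (1/7) sum_C |C| (chi_0*chi_2)(C) conj(chi(C)):
  <chi_0*chi_2, chi_0> = (1/7)[1*(1)*conj(1) + 1*(exp(4*I*pi/7))*conj(1) + 1*(exp(-6*I*pi/7))*conj(1) + 1*(exp(-2*I*pi/7))*conj(1) + 1*(exp(2*I*pi/7))*conj(1) + 1*(exp(6*I*pi/7))*conj(1) + 1*(exp(-4*I*pi/7))*conj(1)]
      = (1/7)[(1) + (exp(4*I*pi/7)) + (exp(-6*I*pi/7)) + (exp(-2*I*pi/7)) + (exp(2*I*pi/7)) + (exp(6*I*pi/7)) + (exp(-4*I*pi/7))] = 0/7 = 0
  <chi_0*chi_2, chi_1> = (1/7)[1*(1)*conj(1) + 1*(exp(4*I*pi/7))*conj(exp(2*I*pi/7)) + 1*(exp(-6*I*pi/7))*conj(exp(4*I*pi/7)) + 1*(exp(-2*I*pi/7))*conj(exp(6*I*pi/7)) + 1*(exp(2*I*pi/7))*conj(exp(-6*I*pi/7)) + 1*(exp(6*I*pi/7))*conj(exp(-4*I*pi/7)) + 1*(exp(-4*I*pi/7))*conj(exp(-2*I*pi/7))]
      = (1/7)[(1) + (exp(2*I*pi/7)) + (exp(4*I*pi/7)) + (exp(6*I*pi/7)) + (exp(-6*I*pi/7)) + (exp(-4*I*pi/7)) + (exp(-2*I*pi/7))] = 0/7 = 0
  <chi_0*chi_2, chi_2> = (1/7)[1*(1)*conj(1) + 1*(exp(4*I*pi/7))*conj(exp(4*I*pi/7)) + 1*(exp(-6*I*pi/7))*conj(exp(-6*I*pi/7)) + 1*(exp(-2*I*pi/7))*conj(exp(-2*I*pi/7)) + 1*(exp(2*I*pi/7))*conj(exp(2*I*pi/7)) + 1*(exp(6*I*pi/7))*conj(exp(6*I*pi/7)) + 1*(exp(-4*I*pi/7))*conj(exp(-4*I*pi/7))]
      = (1/7)[(1) + (1) + (1) + (1) + (1) + (1) + (1)] = 7/7 = 1
  <chi_0*chi_2, chi_3> = (1/7)[1*(1)*conj(1) + 1*(exp(4*I*pi/7))*conj(exp(6*I*pi/7)) + 1*(exp(-6*I*pi/7))*conj(exp(-2*I*pi/7)) + 1*(exp(-2*I*pi/7))*conj(exp(4*I*pi/7)) + 1*(exp(2*I*pi/7))*conj(exp(-4*I*pi/7)) + 1*(exp(6*I*pi/7))*conj(exp(2*I*pi/7)) + 1*(exp(-4*I*pi/7))*conj(exp(-6*I*pi/7))]
      = (1/7)[(1) + (exp(-2*I*pi/7)) + (exp(-4*I*pi/7)) + (exp(-6*I*pi/7)) + (exp(6*I*pi/7)) + (exp(4*I*pi/7)) + (exp(2*I*pi/7))] = 0/7 = 0
  <chi_0*chi_2, chi_4> = (1/7)[1*(1)*conj(1) + 1*(exp(4*I*pi/7))*conj(exp(-6*I*pi/7)) + 1*(exp(-6*I*pi/7))*conj(exp(2*I*pi/7)) + 1*(exp(-2*I*pi/7))*conj(exp(-4*I*pi/7)) + 1*(exp(2*I*pi/7))*conj(exp(4*I*pi/7)) + 1*(exp(6*I*pi/7))*conj(exp(-2*I*pi/7)) + 1*(exp(-4*I*pi/7))*conj(exp(6*I*pi/7))]
      = (1/7)[(1) + (exp(-4*I*pi/7)) + (exp(6*I*pi/7)) + (exp(2*I*pi/7)) + (exp(-2*I*pi/7)) + (exp(-6*I*pi/7)) + (exp(4*I*pi/7))] = 0/7 = 0
  <chi_0*chi_2, chi_5> = (1/7)[1*(1)*conj(1) + 1*(exp(4*I*pi/7))*conj(exp(-4*I*pi/7)) + 1*(exp(-6*I*pi/7))*conj(exp(6*I*pi/7)) + 1*(exp(-2*I*pi/7))*conj(exp(2*I*pi/7)) + 1*(exp(2*I*pi/7))*conj(exp(-2*I*pi/7)) + 1*(exp(6*I*pi/7))*conj(exp(-6*I*pi/7)) + 1*(exp(-4*I*pi/7))*conj(exp(4*I*pi/7))]
      = (1/7)[(1) + (exp(-6*I*pi/7)) + (exp(2*I*pi/7)) + (exp(-4*I*pi/7)) + (exp(4*I*pi/7)) + (exp(-2*I*pi/7)) + (exp(6*I*pi/7))] = 0/7 = 0
  <chi_0*chi_2, chi_6> = (1/7)[1*(1)*conj(1) + 1*(exp(4*I*pi/7))*conj(exp(-2*I*pi/7)) + 1*(exp(-6*I*pi/7))*conj(exp(-4*I*pi/7)) + 1*(exp(-2*I*pi/7))*conj(exp(-6*I*pi/7)) + 1*(exp(2*I*pi/7))*conj(exp(6*I*pi/7)) + 1*(exp(6*I*pi/7))*conj(exp(4*I*pi/7)) + 1*(exp(-4*I*pi/7))*conj(exp(2*I*pi/7))]
      = (1/7)[(1) + (exp(6*I*pi/7)) + (exp(-2*I*pi/7)) + (exp(4*I*pi/7)) + (exp(-4*I*pi/7)) + (exp(2*I*pi/7)) + (exp(-6*I*pi/7))] = 0/7 = 0
(Exp terms are combined using exp(i*s)*conj(exp(i*t)) = exp(i*(s-t)), and sums of them are collapsed using the identity that for every m > 1 the m distinct m-th roots of unity sum to 0, e.g. 1 + exp(2*I*pi/3) + exp(-2*I*pi/3) = 0.)
Hence the multiplicities are chi_2: 1. Dimension check: dim(chi_0)*dim(chi_2) = 1*1 = 1 and sum (mult * dim) = 1*1 = 1.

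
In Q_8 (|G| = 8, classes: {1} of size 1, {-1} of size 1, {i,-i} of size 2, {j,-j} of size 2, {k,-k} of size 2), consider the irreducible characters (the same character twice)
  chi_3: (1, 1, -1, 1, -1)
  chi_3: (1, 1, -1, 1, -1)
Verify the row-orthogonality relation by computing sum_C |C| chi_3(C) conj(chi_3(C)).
Sum = 8 = |G| = 8; so <chi_3, chi_3> = 1 (norm-1 confirms irreducibility).

Why: Compute term by term over conjugacy classes (|C| * chi_3(C) * conj(chi_3(C))):
  1*(1)*conj(1) + 1*(1)*conj(1) + 2*(-1)*conj(-1) + 2*(1)*conj(1) + 2*(-1)*conj(-1)
  = (1) + (1) + (2) + (2) + (2)
  = 8.
Dividing by |G| = 8 gives 8/8 = 1, matching the row-orthogonality relation <chi_3, chi_3> = [chi_3 = chi_3].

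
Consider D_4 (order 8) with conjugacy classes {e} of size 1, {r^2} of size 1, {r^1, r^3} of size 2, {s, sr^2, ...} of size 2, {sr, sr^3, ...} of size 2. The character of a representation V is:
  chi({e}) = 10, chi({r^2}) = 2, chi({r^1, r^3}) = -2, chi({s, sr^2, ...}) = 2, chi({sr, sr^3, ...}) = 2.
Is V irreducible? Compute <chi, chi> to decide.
Not irreducible (reducible): <chi, chi> = 16 > 1.

Proof sketch: <chi, chi> = (1/|G|) sum_C |C| * |chi(C)|^2 = (1/8)[1*|10|^2 + 1*|2|^2 + 2*|-2|^2 + 2*|2|^2 + 2*|2|^2]
  = (1/8)[(100) + (4) + (8) + (8) + (8)] = 128/8 = 16.
A character is irreducible iff <chi, chi> = 1, so this representation is reducible.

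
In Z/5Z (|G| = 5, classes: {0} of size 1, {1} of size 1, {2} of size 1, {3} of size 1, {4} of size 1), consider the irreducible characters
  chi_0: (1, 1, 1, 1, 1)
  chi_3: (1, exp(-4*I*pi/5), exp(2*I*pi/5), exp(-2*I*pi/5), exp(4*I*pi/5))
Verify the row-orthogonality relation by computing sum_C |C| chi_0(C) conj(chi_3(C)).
Sum = 0; so <chi_0, chi_3> = 0 (distinct irreducibles are orthogonal).

Derivation: Compute term by term over conjugacy classes (|C| * chi_0(C) * conj(chi_3(C))):
  1*(1)*conj(1) + 1*(1)*conj(exp(-4*I*pi/5)) + 1*(1)*conj(exp(2*I*pi/5)) + 1*(1)*conj(exp(-2*I*pi/5)) + 1*(1)*conj(exp(4*I*pi/5))
  = (1) + (exp(4*I*pi/5)) + (exp(-2*I*pi/5)) + (exp(2*I*pi/5)) + (exp(-4*I*pi/5))
  = 0.
(Exp terms are combined using exp(i*s)*conj(exp(i*t)) = exp(i*(s-t)), and sums of them are collapsed using the identity that for every m > 1 the m distinct m-th roots of unity sum to 0, e.g. 1 + exp(2*I*pi/3) + exp(-2*I*pi/3) = 0.)
Dividing by |G| = 5 gives 0/5 = 0, matching the row-orthogonality relation <chi_0, chi_3> = [chi_0 = chi_3].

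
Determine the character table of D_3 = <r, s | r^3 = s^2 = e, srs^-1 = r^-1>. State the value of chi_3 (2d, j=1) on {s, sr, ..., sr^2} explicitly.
Conjugacy classes: {e} of size 1, {r^1, r^2} of size 2, {s, sr, ..., sr^2} of size 3.
Character table:
  irrep \ class              {e} (size 1)  {r^1, r^2} (size 2)  {s, sr, ..., sr^2} (size 3)
  chi_1 (triv)               1             1                    1                          
  chi_2 (sign: r->1, s->-1)  1             1                    -1                         
  chi_3 (2d, j=1)            2             -1                   0                          

Spot check: chi_3 (2d, j=1) on {s, sr, ..., sr^2} = 0.

Argument: D_3 has order 2*3 = 6 with 3 conjugacy classes, hence 3 irreducibles. Sum of squared dims 1 + 1 + 4 = 6 = |G|. Linear characters come from the abelianisation; the 2-dimensional irreps have character r^k -> 2*cos(2*pi*j*k/3), reflections -> 0.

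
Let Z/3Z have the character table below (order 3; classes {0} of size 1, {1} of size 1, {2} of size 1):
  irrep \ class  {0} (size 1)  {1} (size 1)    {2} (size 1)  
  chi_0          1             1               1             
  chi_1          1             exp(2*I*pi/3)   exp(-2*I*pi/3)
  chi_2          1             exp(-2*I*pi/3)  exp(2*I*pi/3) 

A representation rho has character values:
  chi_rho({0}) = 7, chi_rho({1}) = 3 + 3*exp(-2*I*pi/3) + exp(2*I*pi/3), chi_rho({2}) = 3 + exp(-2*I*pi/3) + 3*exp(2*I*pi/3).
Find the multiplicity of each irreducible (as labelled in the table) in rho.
Multiplicities: chi_0: 3, chi_1: 1, chi_2: 3.

Justification: Use <chi_rho, chi> = (1/|G|) sum_C |C| * chi_rho(C) * conj(chi(C)) with |G| = 3 for each irreducible chi in the table:
  <chi_rho, chi_0> = (1/3)[1*(7)*conj(1) + 1*(3 + 3*exp(-2*I*pi/3) + exp(2*I*pi/3))*conj(1) + 1*(3 + exp(-2*I*pi/3) + 3*exp(2*I*pi/3))*conj(1)]
      = (1/3)[(7) + (3 + 3*exp(-2*I*pi/3) + exp(2*I*pi/3)) + (3 + exp(-2*I*pi/3) + 3*exp(2*I*pi/3))] = 9/3 = 3
  <chi_rho, chi_1> = (1/3)[1*(7)*conj(1) + 1*(3 + 3*exp(-2*I*pi/3) + exp(2*I*pi/3))*conj(exp(2*I*pi/3)) + 1*(3 + exp(-2*I*pi/3) + 3*exp(2*I*pi/3))*conj(exp(-2*I*pi/3))]
      = (1/3)[(7) + (-2) + (-2)] = 3/3 = 1
  <chi_rho, chi_2> = (1/3)[1*(7)*conj(1) + 1*(3 + 3*exp(-2*I*pi/3) + exp(2*I*pi/3))*conj(exp(-2*I*pi/3)) + 1*(3 + exp(-2*I*pi/3) + 3*exp(2*I*pi/3))*conj(exp(2*I*pi/3))]
      = (1/3)[(7) + (3 + exp(-2*I*pi/3) + 3*exp(2*I*pi/3)) + (3 + 3*exp(-2*I*pi/3) + exp(2*I*pi/3))] = 9/3 = 3
(Exp terms are combined using exp(i*s)*conj(exp(i*t)) = exp(i*(s-t)), and sums of them are collapsed using the identity that for every m > 1 the m distinct m-th roots of unity sum to 0, e.g. 1 + exp(2*I*pi/3) + exp(-2*I*pi/3) = 0.)
Dimension check: dim(rho) = sum (mult * dim) = 3*1 + 1*1 + 3*1 = 7 = chi_rho(e) = 7.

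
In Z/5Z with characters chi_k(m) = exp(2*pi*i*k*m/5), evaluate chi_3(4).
chi_3(4) = zeta_5^12 = exp(4*I*pi/5)

Working: chi_3(4) = zeta_5^(3*4) = zeta_5^12. Since zeta_5^5 = 1, this equals zeta_5^2 = exp(2*pi*i*2/5) = exp(4*I*pi/5).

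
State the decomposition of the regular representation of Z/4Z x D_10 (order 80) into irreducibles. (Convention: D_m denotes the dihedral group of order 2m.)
Each irreducible V_i of dimension d_i appears with multiplicity d_i, i.e. rho_reg = (direct sum over all irreducibles V_i) d_i V_i. The irreducible dimensions for Z/4Z x D_10 are 1, 1, 1, 1, 1, 1, 1, 1, 1, 1, 1, 1, 1, 1, 1, 1, 2, 2, 2, 2, 2, 2, 2, 2, 2, 2, 2, 2, 2, 2, 2, 2: 16 irreducibles of dimension 1, each with multiplicity 1; 16 irreducibles of dimension 2, each with multiplicity 2. Total dimension 16*1*1 + 16*2*2 = 80 = |G|.

Derivation: General theorem: in the regular representation of a finite group G, each irreducible appears with multiplicity equal to its dimension. Check: dim(rho_reg) = sum d_i^2 = 1 + 1 + 1 + 1 + 1 + 1 + 1 + 1 + 1 + 1 + 1 + 1 + 1 + 1 + 1 + 1 + 4 + 4 + 4 + 4 + 4 + 4 + 4 + 4 + 4 + 4 + 4 + 4 + 4 + 4 + 4 + 4 = 80 = |G|.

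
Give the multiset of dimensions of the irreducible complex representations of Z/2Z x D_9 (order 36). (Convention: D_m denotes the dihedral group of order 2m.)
Dimensions: 1, 1, 1, 1, 2, 2, 2, 2, 2, 2, 2, 2

Working: There are 12 irreducibles (= number of conjugacy classes). Their dimensions d_i satisfy sum d_i^2 = |G| = 36: 1 + 1 + 1 + 1 + 4 + 4 + 4 + 4 + 4 + 4 + 4 + 4 = 36. (For the product with Z/2Z: each of the 2 1-dim characters of Z/2Z tensors with each irrep of D_9, giving 2 copies of each D_9-dimension.)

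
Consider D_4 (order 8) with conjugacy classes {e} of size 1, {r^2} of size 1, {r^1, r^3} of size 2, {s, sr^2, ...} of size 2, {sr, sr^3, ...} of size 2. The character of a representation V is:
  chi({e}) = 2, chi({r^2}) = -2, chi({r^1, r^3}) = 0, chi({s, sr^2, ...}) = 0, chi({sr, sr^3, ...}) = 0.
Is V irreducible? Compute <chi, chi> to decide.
Irreducible: <chi, chi> = 1.

Reasoning: <chi, chi> = (1/|G|) sum_C |C| * |chi(C)|^2 = (1/8)[1*|2|^2 + 1*|-2|^2 + 2*|0|^2 + 2*|0|^2 + 2*|0|^2]
  = (1/8)[(4) + (4) + (0) + (0) + (0)] = 8/8 = 1.
A character is irreducible iff <chi, chi> = 1, so this representation is irreducible.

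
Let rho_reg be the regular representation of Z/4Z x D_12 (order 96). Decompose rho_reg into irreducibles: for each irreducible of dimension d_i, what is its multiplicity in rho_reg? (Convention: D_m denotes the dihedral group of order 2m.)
Each irreducible V_i of dimension d_i appears with multiplicity d_i, i.e. rho_reg = (direct sum over all irreducibles V_i) d_i V_i. The irreducible dimensions for Z/4Z x D_12 are 1, 1, 1, 1, 1, 1, 1, 1, 1, 1, 1, 1, 1, 1, 1, 1, 2, 2, 2, 2, 2, 2, 2, 2, 2, 2, 2, 2, 2, 2, 2, 2, 2, 2, 2, 2: 16 irreducibles of dimension 1, each with multiplicity 1; 20 irreducibles of dimension 2, each with multiplicity 2. Total dimension 16*1*1 + 20*2*2 = 96 = |G|.

Derivation: General theorem: in the regular representation of a finite group G, each irreducible appears with multiplicity equal to its dimension. Check: dim(rho_reg) = sum d_i^2 = 1 + 1 + 1 + 1 + 1 + 1 + 1 + 1 + 1 + 1 + 1 + 1 + 1 + 1 + 1 + 1 + 4 + 4 + 4 + 4 + 4 + 4 + 4 + 4 + 4 + 4 + 4 + 4 + 4 + 4 + 4 + 4 + 4 + 4 + 4 + 4 = 96 = |G|.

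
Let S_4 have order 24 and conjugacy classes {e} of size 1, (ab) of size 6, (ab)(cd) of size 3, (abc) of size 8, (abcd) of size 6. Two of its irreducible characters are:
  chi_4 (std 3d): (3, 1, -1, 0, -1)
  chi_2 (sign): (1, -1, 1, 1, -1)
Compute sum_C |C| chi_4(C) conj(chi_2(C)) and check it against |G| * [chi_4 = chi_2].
Sum = 0; so <chi_4, chi_2> = 0 (distinct irreducibles are orthogonal).

Compute term by term over conjugacy classes (|C| * chi_4(C) * conj(chi_2(C))):
  1*(3)*conj(1) + 6*(1)*conj(-1) + 3*(-1)*conj(1) + 8*(0)*conj(1) + 6*(-1)*conj(-1)
  = (3) + (-6) + (-3) + (0) + (6)
  = 0.
Dividing by |G| = 24 gives 0/24 = 0, matching the row-orthogonality relation <chi_4, chi_2> = [chi_4 = chi_2].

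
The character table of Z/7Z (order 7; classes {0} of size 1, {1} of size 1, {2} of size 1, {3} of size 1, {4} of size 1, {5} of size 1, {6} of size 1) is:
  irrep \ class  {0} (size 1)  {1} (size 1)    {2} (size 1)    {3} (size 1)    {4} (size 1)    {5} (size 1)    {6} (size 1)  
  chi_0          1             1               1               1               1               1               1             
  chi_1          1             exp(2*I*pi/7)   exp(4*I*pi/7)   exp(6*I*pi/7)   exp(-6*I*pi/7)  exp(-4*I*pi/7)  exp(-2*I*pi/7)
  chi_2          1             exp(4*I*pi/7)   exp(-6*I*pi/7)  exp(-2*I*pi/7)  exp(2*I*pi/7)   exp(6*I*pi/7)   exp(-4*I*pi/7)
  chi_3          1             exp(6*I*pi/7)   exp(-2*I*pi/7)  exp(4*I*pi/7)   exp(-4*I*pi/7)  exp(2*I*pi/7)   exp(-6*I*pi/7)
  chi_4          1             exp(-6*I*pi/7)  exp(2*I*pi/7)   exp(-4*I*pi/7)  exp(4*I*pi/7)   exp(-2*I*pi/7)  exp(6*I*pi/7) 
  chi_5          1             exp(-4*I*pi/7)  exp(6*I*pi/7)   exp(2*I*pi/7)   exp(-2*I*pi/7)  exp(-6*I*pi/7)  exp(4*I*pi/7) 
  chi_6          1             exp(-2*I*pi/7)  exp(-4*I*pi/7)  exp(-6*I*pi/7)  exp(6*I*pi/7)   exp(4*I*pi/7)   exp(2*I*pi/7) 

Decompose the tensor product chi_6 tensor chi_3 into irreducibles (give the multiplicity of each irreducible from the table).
chi_6 tensor chi_3 = chi_2 (all other irreducibles have multiplicity 0).

The character of a tensor product is the pointwise product (chi_6 * chi_3)(C) = chi_6(C) * chi_3(C):
  {0}: (1)*(1), {1}: (exp(-2*I*pi/7))*(exp(6*I*pi/7)), {2}: (exp(-4*I*pi/7))*(exp(-2*I*pi/7)), {3}: (exp(-6*I*pi/7))*(exp(4*I*pi/7)), {4}: (exp(6*I*pi/7))*(exp(-4*I*pi/7)), {5}: (exp(4*I*pi/7))*(exp(2*I*pi/7)), {6}: (exp(2*I*pi/7))*(exp(-6*I*pi/7))
so (chi_6 * chi_3) takes values
  {0} -> 1, {1} -> exp(4*I*pi/7), {2} -> exp(-6*I*pi/7), {3} -> exp(-2*I*pi/7), {4} -> exp(2*I*pi/7), {5} -> exp(6*I*pi/7), {6} -> exp(-4*I*pi/7).
Now take the inner product of this character with each irreducible chi from the table, <chi_6*chi_3, chi> = (1/7) sum_C |C| (chi_6*chi_3)(C) conj(chi(C)):
  <chi_6*chi_3, chi_0> = (1/7)[1*(1)*conj(1) + 1*(exp(4*I*pi/7))*conj(1) + 1*(exp(-6*I*pi/7))*conj(1) + 1*(exp(-2*I*pi/7))*conj(1) + 1*(exp(2*I*pi/7))*conj(1) + 1*(exp(6*I*pi/7))*conj(1) + 1*(exp(-4*I*pi/7))*conj(1)]
      = (1/7)[(1) + (exp(4*I*pi/7)) + (exp(-6*I*pi/7)) + (exp(-2*I*pi/7)) + (exp(2*I*pi/7)) + (exp(6*I*pi/7)) + (exp(-4*I*pi/7))] = 0/7 = 0
  <chi_6*chi_3, chi_1> = (1/7)[1*(1)*conj(1) + 1*(exp(4*I*pi/7))*conj(exp(2*I*pi/7)) + 1*(exp(-6*I*pi/7))*conj(exp(4*I*pi/7)) + 1*(exp(-2*I*pi/7))*conj(exp(6*I*pi/7)) + 1*(exp(2*I*pi/7))*conj(exp(-6*I*pi/7)) + 1*(exp(6*I*pi/7))*conj(exp(-4*I*pi/7)) + 1*(exp(-4*I*pi/7))*conj(exp(-2*I*pi/7))]
      = (1/7)[(1) + (exp(2*I*pi/7)) + (exp(4*I*pi/7)) + (exp(6*I*pi/7)) + (exp(-6*I*pi/7)) + (exp(-4*I*pi/7)) + (exp(-2*I*pi/7))] = 0/7 = 0
  <chi_6*chi_3, chi_2> = (1/7)[1*(1)*conj(1) + 1*(exp(4*I*pi/7))*conj(exp(4*I*pi/7)) + 1*(exp(-6*I*pi/7))*conj(exp(-6*I*pi/7)) + 1*(exp(-2*I*pi/7))*conj(exp(-2*I*pi/7)) + 1*(exp(2*I*pi/7))*conj(exp(2*I*pi/7)) + 1*(exp(6*I*pi/7))*conj(exp(6*I*pi/7)) + 1*(exp(-4*I*pi/7))*conj(exp(-4*I*pi/7))]
      = (1/7)[(1) + (1) + (1) + (1) + (1) + (1) + (1)] = 7/7 = 1
  <chi_6*chi_3, chi_3> = (1/7)[1*(1)*conj(1) + 1*(exp(4*I*pi/7))*conj(exp(6*I*pi/7)) + 1*(exp(-6*I*pi/7))*conj(exp(-2*I*pi/7)) + 1*(exp(-2*I*pi/7))*conj(exp(4*I*pi/7)) + 1*(exp(2*I*pi/7))*conj(exp(-4*I*pi/7)) + 1*(exp(6*I*pi/7))*conj(exp(2*I*pi/7)) + 1*(exp(-4*I*pi/7))*conj(exp(-6*I*pi/7))]
      = (1/7)[(1) + (exp(-2*I*pi/7)) + (exp(-4*I*pi/7)) + (exp(-6*I*pi/7)) + (exp(6*I*pi/7)) + (exp(4*I*pi/7)) + (exp(2*I*pi/7))] = 0/7 = 0
  <chi_6*chi_3, chi_4> = (1/7)[1*(1)*conj(1) + 1*(exp(4*I*pi/7))*conj(exp(-6*I*pi/7)) + 1*(exp(-6*I*pi/7))*conj(exp(2*I*pi/7)) + 1*(exp(-2*I*pi/7))*conj(exp(-4*I*pi/7)) + 1*(exp(2*I*pi/7))*conj(exp(4*I*pi/7)) + 1*(exp(6*I*pi/7))*conj(exp(-2*I*pi/7)) + 1*(exp(-4*I*pi/7))*conj(exp(6*I*pi/7))]
      = (1/7)[(1) + (exp(-4*I*pi/7)) + (exp(6*I*pi/7)) + (exp(2*I*pi/7)) + (exp(-2*I*pi/7)) + (exp(-6*I*pi/7)) + (exp(4*I*pi/7))] = 0/7 = 0
  <chi_6*chi_3, chi_5> = (1/7)[1*(1)*conj(1) + 1*(exp(4*I*pi/7))*conj(exp(-4*I*pi/7)) + 1*(exp(-6*I*pi/7))*conj(exp(6*I*pi/7)) + 1*(exp(-2*I*pi/7))*conj(exp(2*I*pi/7)) + 1*(exp(2*I*pi/7))*conj(exp(-2*I*pi/7)) + 1*(exp(6*I*pi/7))*conj(exp(-6*I*pi/7)) + 1*(exp(-4*I*pi/7))*conj(exp(4*I*pi/7))]
      = (1/7)[(1) + (exp(-6*I*pi/7)) + (exp(2*I*pi/7)) + (exp(-4*I*pi/7)) + (exp(4*I*pi/7)) + (exp(-2*I*pi/7)) + (exp(6*I*pi/7))] = 0/7 = 0
  <chi_6*chi_3, chi_6> = (1/7)[1*(1)*conj(1) + 1*(exp(4*I*pi/7))*conj(exp(-2*I*pi/7)) + 1*(exp(-6*I*pi/7))*conj(exp(-4*I*pi/7)) + 1*(exp(-2*I*pi/7))*conj(exp(-6*I*pi/7)) + 1*(exp(2*I*pi/7))*conj(exp(6*I*pi/7)) + 1*(exp(6*I*pi/7))*conj(exp(4*I*pi/7)) + 1*(exp(-4*I*pi/7))*conj(exp(2*I*pi/7))]
      = (1/7)[(1) + (exp(6*I*pi/7)) + (exp(-2*I*pi/7)) + (exp(4*I*pi/7)) + (exp(-4*I*pi/7)) + (exp(2*I*pi/7)) + (exp(-6*I*pi/7))] = 0/7 = 0
(Exp terms are combined using exp(i*s)*conj(exp(i*t)) = exp(i*(s-t)), and sums of them are collapsed using the identity that for every m > 1 the m distinct m-th roots of unity sum to 0, e.g. 1 + exp(2*I*pi/3) + exp(-2*I*pi/3) = 0.)
Hence the multiplicities are chi_2: 1. Dimension check: dim(chi_6)*dim(chi_3) = 1*1 = 1 and sum (mult * dim) = 1*1 = 1.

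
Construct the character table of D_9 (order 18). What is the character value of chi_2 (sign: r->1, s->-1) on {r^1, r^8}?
Conjugacy classes: {e} of size 1, {r^1, r^8} of size 2, {r^2, r^7} of size 2, {r^3, r^6} of size 2, {r^4, r^5} of size 2, {s, sr, ..., sr^8} of size 9.
Character table:
  irrep \ class              {e} (size 1)  {r^1, r^8} (size 2)  {r^2, r^7} (size 2)  {r^3, r^6} (size 2)  {r^4, r^5} (size 2)  {s, sr, ..., sr^8} (size 9)
  chi_1 (triv)               1             1                    1                    1                    1                    1                          
  chi_2 (sign: r->1, s->-1)  1             1                    1                    1                    1                    -1                         
  chi_3 (2d, j=1)            2             2*cos(2*pi/9)        2*cos(4*pi/9)        -1                   -2*cos(pi/9)         0                          
  chi_4 (2d, j=2)            2             2*cos(4*pi/9)        -2*cos(pi/9)         -1                   2*cos(2*pi/9)        0                          
  chi_5 (2d, j=3)            2             -1                   -1                   2                    -1                   0                          
  chi_6 (2d, j=4)            2             -2*cos(pi/9)         2*cos(2*pi/9)        -1                   2*cos(4*pi/9)        0                          

Spot check: chi_2 (sign: r->1, s->-1) on {r^1, r^8} = 1.

Explanation: D_9 has order 2*9 = 18 with 6 conjugacy classes, hence 6 irreducibles. Sum of squared dims 1 + 1 + 4 + 4 + 4 + 4 = 18 = |G|. Linear characters come from the abelianisation; the 2-dimensional irreps have character r^k -> 2*cos(2*pi*j*k/9), reflections -> 0.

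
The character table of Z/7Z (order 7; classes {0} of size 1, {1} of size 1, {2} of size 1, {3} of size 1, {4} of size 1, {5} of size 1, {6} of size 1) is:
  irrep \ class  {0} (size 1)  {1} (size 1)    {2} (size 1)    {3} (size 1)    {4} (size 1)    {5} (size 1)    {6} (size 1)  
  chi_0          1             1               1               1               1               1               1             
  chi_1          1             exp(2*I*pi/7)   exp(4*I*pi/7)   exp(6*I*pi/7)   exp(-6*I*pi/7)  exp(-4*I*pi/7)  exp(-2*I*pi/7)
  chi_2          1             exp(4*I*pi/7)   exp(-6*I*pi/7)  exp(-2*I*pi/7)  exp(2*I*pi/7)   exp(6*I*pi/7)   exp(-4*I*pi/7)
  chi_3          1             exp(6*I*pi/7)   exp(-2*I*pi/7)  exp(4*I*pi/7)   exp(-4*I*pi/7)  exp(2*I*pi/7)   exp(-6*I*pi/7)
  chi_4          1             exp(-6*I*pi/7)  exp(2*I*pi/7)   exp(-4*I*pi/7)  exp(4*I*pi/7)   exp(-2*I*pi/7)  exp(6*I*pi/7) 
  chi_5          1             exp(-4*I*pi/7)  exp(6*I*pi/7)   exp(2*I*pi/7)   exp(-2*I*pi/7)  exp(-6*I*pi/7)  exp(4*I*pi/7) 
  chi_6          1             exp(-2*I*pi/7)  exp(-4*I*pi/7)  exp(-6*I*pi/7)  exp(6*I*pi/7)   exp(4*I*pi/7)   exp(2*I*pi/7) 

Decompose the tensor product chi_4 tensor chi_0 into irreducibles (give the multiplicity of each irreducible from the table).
chi_4 tensor chi_0 = chi_4 (all other irreducibles have multiplicity 0).

Working: The character of a tensor product is the pointwise product (chi_4 * chi_0)(C) = chi_4(C) * chi_0(C):
  {0}: (1)*(1), {1}: (exp(-6*I*pi/7))*(1), {2}: (exp(2*I*pi/7))*(1), {3}: (exp(-4*I*pi/7))*(1), {4}: (exp(4*I*pi/7))*(1), {5}: (exp(-2*I*pi/7))*(1), {6}: (exp(6*I*pi/7))*(1)
so (chi_4 * chi_0) takes values
  {0} -> 1, {1} -> exp(-6*I*pi/7), {2} -> exp(2*I*pi/7), {3} -> exp(-4*I*pi/7), {4} -> exp(4*I*pi/7), {5} -> exp(-2*I*pi/7), {6} -> exp(6*I*pi/7).
Now take the inner product of this character with each irreducible chi from the table, <chi_4*chi_0, chi> = (1/7) sum_C |C| (chi_4*chi_0)(C) conj(chi(C)):
  <chi_4*chi_0, chi_0> = (1/7)[1*(1)*conj(1) + 1*(exp(-6*I*pi/7))*conj(1) + 1*(exp(2*I*pi/7))*conj(1) + 1*(exp(-4*I*pi/7))*conj(1) + 1*(exp(4*I*pi/7))*conj(1) + 1*(exp(-2*I*pi/7))*conj(1) + 1*(exp(6*I*pi/7))*conj(1)]
      = (1/7)[(1) + (exp(-6*I*pi/7)) + (exp(2*I*pi/7)) + (exp(-4*I*pi/7)) + (exp(4*I*pi/7)) + (exp(-2*I*pi/7)) + (exp(6*I*pi/7))] = 0/7 = 0
  <chi_4*chi_0, chi_1> = (1/7)[1*(1)*conj(1) + 1*(exp(-6*I*pi/7))*conj(exp(2*I*pi/7)) + 1*(exp(2*I*pi/7))*conj(exp(4*I*pi/7)) + 1*(exp(-4*I*pi/7))*conj(exp(6*I*pi/7)) + 1*(exp(4*I*pi/7))*conj(exp(-6*I*pi/7)) + 1*(exp(-2*I*pi/7))*conj(exp(-4*I*pi/7)) + 1*(exp(6*I*pi/7))*conj(exp(-2*I*pi/7))]
      = (1/7)[(1) + (exp(6*I*pi/7)) + (exp(-2*I*pi/7)) + (exp(4*I*pi/7)) + (exp(-4*I*pi/7)) + (exp(2*I*pi/7)) + (exp(-6*I*pi/7))] = 0/7 = 0
  <chi_4*chi_0, chi_2> = (1/7)[1*(1)*conj(1) + 1*(exp(-6*I*pi/7))*conj(exp(4*I*pi/7)) + 1*(exp(2*I*pi/7))*conj(exp(-6*I*pi/7)) + 1*(exp(-4*I*pi/7))*conj(exp(-2*I*pi/7)) + 1*(exp(4*I*pi/7))*conj(exp(2*I*pi/7)) + 1*(exp(-2*I*pi/7))*conj(exp(6*I*pi/7)) + 1*(exp(6*I*pi/7))*conj(exp(-4*I*pi/7))]
      = (1/7)[(1) + (exp(4*I*pi/7)) + (exp(-6*I*pi/7)) + (exp(-2*I*pi/7)) + (exp(2*I*pi/7)) + (exp(6*I*pi/7)) + (exp(-4*I*pi/7))] = 0/7 = 0
  <chi_4*chi_0, chi_3> = (1/7)[1*(1)*conj(1) + 1*(exp(-6*I*pi/7))*conj(exp(6*I*pi/7)) + 1*(exp(2*I*pi/7))*conj(exp(-2*I*pi/7)) + 1*(exp(-4*I*pi/7))*conj(exp(4*I*pi/7)) + 1*(exp(4*I*pi/7))*conj(exp(-4*I*pi/7)) + 1*(exp(-2*I*pi/7))*conj(exp(2*I*pi/7)) + 1*(exp(6*I*pi/7))*conj(exp(-6*I*pi/7))]
      = (1/7)[(1) + (exp(2*I*pi/7)) + (exp(4*I*pi/7)) + (exp(6*I*pi/7)) + (exp(-6*I*pi/7)) + (exp(-4*I*pi/7)) + (exp(-2*I*pi/7))] = 0/7 = 0
  <chi_4*chi_0, chi_4> = (1/7)[1*(1)*conj(1) + 1*(exp(-6*I*pi/7))*conj(exp(-6*I*pi/7)) + 1*(exp(2*I*pi/7))*conj(exp(2*I*pi/7)) + 1*(exp(-4*I*pi/7))*conj(exp(-4*I*pi/7)) + 1*(exp(4*I*pi/7))*conj(exp(4*I*pi/7)) + 1*(exp(-2*I*pi/7))*conj(exp(-2*I*pi/7)) + 1*(exp(6*I*pi/7))*conj(exp(6*I*pi/7))]
      = (1/7)[(1) + (1) + (1) + (1) + (1) + (1) + (1)] = 7/7 = 1
  <chi_4*chi_0, chi_5> = (1/7)[1*(1)*conj(1) + 1*(exp(-6*I*pi/7))*conj(exp(-4*I*pi/7)) + 1*(exp(2*I*pi/7))*conj(exp(6*I*pi/7)) + 1*(exp(-4*I*pi/7))*conj(exp(2*I*pi/7)) + 1*(exp(4*I*pi/7))*conj(exp(-2*I*pi/7)) + 1*(exp(-2*I*pi/7))*conj(exp(-6*I*pi/7)) + 1*(exp(6*I*pi/7))*conj(exp(4*I*pi/7))]
      = (1/7)[(1) + (exp(-2*I*pi/7)) + (exp(-4*I*pi/7)) + (exp(-6*I*pi/7)) + (exp(6*I*pi/7)) + (exp(4*I*pi/7)) + (exp(2*I*pi/7))] = 0/7 = 0
  <chi_4*chi_0, chi_6> = (1/7)[1*(1)*conj(1) + 1*(exp(-6*I*pi/7))*conj(exp(-2*I*pi/7)) + 1*(exp(2*I*pi/7))*conj(exp(-4*I*pi/7)) + 1*(exp(-4*I*pi/7))*conj(exp(-6*I*pi/7)) + 1*(exp(4*I*pi/7))*conj(exp(6*I*pi/7)) + 1*(exp(-2*I*pi/7))*conj(exp(4*I*pi/7)) + 1*(exp(6*I*pi/7))*conj(exp(2*I*pi/7))]
      = (1/7)[(1) + (exp(-4*I*pi/7)) + (exp(6*I*pi/7)) + (exp(2*I*pi/7)) + (exp(-2*I*pi/7)) + (exp(-6*I*pi/7)) + (exp(4*I*pi/7))] = 0/7 = 0
(Exp terms are combined using exp(i*s)*conj(exp(i*t)) = exp(i*(s-t)), and sums of them are collapsed using the identity that for every m > 1 the m distinct m-th roots of unity sum to 0, e.g. 1 + exp(2*I*pi/3) + exp(-2*I*pi/3) = 0.)
Hence the multiplicities are chi_4: 1. Dimension check: dim(chi_4)*dim(chi_0) = 1*1 = 1 and sum (mult * dim) = 1*1 = 1.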